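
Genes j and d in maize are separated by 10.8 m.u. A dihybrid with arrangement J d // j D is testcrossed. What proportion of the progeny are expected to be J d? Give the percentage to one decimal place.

A map distance of 10.8 m.u. corresponds to a recombination frequency of 0.108.
The F1 is J d / j D, so J d is a parental gamete class with expected frequency (1 − r)/2 = 0.892/2 = 0.4460.
That is 0.4460 = 44.6% of the progeny.

44.6%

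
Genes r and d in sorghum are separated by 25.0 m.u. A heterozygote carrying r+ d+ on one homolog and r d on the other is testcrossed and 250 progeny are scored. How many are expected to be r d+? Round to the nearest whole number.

31

A map distance of 25.0 m.u. corresponds to a recombination frequency of 0.250.
The F1 is r+ d+ / r d, so r d+ is a recombinant gamete class with expected frequency r/2 = 0.250/2 = 0.1250.
Expected number = 0.1250 × 250 = 31.25 ≈ 31.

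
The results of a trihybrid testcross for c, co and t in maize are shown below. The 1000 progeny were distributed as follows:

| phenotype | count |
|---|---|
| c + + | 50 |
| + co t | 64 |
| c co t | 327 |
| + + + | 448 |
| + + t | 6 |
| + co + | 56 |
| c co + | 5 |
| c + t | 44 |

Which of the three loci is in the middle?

t

The two most frequent reciprocal classes, c co t and + + +, are the parental types, so the F1 was c co t / + + +.
The two rarest classes, c co + and + + t, are the double crossovers. Comparing them with the parentals, only the t allele has switched, so t is the middle locus and the order is c – t – co.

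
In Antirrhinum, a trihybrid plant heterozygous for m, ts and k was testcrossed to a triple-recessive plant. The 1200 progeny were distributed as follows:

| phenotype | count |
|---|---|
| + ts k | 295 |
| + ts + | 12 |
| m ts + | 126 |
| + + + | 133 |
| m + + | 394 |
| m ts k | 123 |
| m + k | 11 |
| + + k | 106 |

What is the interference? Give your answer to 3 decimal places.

0.612

The two most frequent reciprocal classes, m + + and + ts k, are the parental types, so the F1 was m + + / + ts k.
The two rarest classes, m + k and + ts +, are the double crossovers. Comparing them with the parentals, only the k allele has switched, so k is the middle locus and the order is m – k – ts.
m–k: (256 + 23)/1200 = 0.2325; k–ts: (232 + 23)/1200 = 0.2125.
Expected DCO frequency = 0.2325 × 0.2125 ≈ 0.04941; observed = 23/1200 ≈ 0.01917.
Coefficient of coincidence = 0.01917/0.04941 ≈ 0.388; interference = 1 − 0.388 = 0.612.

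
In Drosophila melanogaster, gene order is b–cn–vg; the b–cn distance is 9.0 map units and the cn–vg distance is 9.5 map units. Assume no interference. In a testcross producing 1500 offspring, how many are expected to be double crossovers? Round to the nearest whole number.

13

Map distances give recombination frequencies of 0.090 and 0.095 for the two intervals.
With no interference, expected double-crossover frequency = 0.090 × 0.095 = 0.00855.
Expected number = 0.00855 × 1500 = 12.83 ≈ 13.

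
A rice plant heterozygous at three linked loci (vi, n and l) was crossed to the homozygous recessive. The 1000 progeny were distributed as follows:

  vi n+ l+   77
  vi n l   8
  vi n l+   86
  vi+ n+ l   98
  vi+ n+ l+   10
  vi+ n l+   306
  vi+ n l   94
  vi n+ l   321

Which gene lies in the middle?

n

The two most frequent reciprocal classes, vi+ n l+ and vi n+ l, are the parental types, so the F1 was vi+ n l+ / vi n+ l.
The two rarest classes, vi+ n+ l+ and vi n l, are the double crossovers. Comparing them with the parentals, only the n allele has switched, so n is the middle locus and the order is vi – n – l.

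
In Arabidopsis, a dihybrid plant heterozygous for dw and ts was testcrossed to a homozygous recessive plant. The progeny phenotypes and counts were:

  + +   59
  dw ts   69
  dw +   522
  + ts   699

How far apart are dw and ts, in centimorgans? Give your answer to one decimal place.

The two most frequent classes, + ts (699) and dw + (522), are the parental types, so the F1 was + ts / dw +.
The recombinant classes are + + and dw ts: 59 + 69 = 128.
Recombination frequency = 128/1349 = 0.0949 ≈ 9.5%, i.e. 9.5 centimorgans.

9.5 centimorgans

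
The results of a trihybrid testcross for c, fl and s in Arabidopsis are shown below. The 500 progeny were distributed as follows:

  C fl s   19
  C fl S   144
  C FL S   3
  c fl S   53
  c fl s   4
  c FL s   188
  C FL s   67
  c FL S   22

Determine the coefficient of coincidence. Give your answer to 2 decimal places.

The two most frequent reciprocal classes, C fl S and c FL s, are the parental types, so the F1 was C fl S / c FL s.
The two rarest classes, C FL S and c fl s, are the double crossovers. Comparing them with the parentals, only the fl allele has switched, so fl is the middle locus and the order is c – fl – s.
c–fl: (120 + 7)/500 = 0.2540; fl–s: (41 + 7)/500 = 0.0960.
Expected DCO frequency = 0.2540 × 0.0960 ≈ 0.02438; observed = 7/500 ≈ 0.01400.
Coefficient of coincidence = 0.01400/0.02438 ≈ 0.57.

0.57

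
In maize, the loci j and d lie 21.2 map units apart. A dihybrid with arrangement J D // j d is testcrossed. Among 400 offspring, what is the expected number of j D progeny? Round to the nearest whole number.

42

A map distance of 21.2 map units corresponds to a recombination frequency of 0.212.
The F1 is J D / j d, so j D is a recombinant gamete class with expected frequency r/2 = 0.212/2 = 0.1060.
Expected number = 0.1060 × 400 = 42.40 ≈ 42.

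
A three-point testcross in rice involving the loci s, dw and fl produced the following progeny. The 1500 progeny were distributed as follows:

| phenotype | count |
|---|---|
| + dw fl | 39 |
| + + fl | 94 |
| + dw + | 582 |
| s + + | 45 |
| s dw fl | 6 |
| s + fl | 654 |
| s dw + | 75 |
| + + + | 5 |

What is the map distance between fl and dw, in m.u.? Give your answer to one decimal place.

6.3 m.u.

The two most frequent reciprocal classes, s + fl and + dw +, are the parental types, so the F1 was s + fl / + dw +.
The two rarest classes, s dw fl and + + +, are the double crossovers. Comparing them with the parentals, only the dw allele has switched, so dw is the middle locus and the order is s – dw – fl.
Crossovers in the dw–fl interval produce the single-crossover classes s + + and + dw fl (45 + 39 = 84) plus the double crossovers (11).
RF(dw–fl) = (84 + 11) / 1500 = 95/1500 = 0.0633 → 6.3 m.u.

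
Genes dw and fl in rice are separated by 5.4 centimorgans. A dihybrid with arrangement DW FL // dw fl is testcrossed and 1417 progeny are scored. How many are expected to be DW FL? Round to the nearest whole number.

A map distance of 5.4 centimorgans corresponds to a recombination frequency of 0.054.
The F1 is DW FL / dw fl, so DW FL is a parental gamete class with expected frequency (1 − r)/2 = 0.946/2 = 0.4730.
Expected number = 0.4730 × 1417 = 670.24 ≈ 670.

670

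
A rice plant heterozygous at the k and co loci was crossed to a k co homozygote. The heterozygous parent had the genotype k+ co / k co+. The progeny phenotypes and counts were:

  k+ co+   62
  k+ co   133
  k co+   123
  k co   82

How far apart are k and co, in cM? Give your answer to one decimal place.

The recombinant classes are k+ co+ and k co: 62 + 82 = 144.
Recombination frequency = 144/400 = 0.3600 ≈ 36.0%, i.e. 36.0 cM.

36.0 cM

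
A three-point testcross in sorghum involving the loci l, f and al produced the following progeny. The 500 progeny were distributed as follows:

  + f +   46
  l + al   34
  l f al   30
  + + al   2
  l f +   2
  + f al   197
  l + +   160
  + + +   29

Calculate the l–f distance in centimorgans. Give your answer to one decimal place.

The two most frequent reciprocal classes, l + + and + f al, are the parental types, so the F1 was l + + / + f al.
The two rarest classes, l f + and + + al, are the double crossovers. Comparing them with the parentals, only the f allele has switched, so f is the middle locus and the order is al – f – l.
Crossovers in the f–l interval produce the single-crossover classes + + + and l f al (29 + 30 = 59) plus the double crossovers (4).
RF(f–l) = (59 + 4) / 500 = 63/500 = 0.1260 → 12.6 centimorgans.

12.6 centimorgans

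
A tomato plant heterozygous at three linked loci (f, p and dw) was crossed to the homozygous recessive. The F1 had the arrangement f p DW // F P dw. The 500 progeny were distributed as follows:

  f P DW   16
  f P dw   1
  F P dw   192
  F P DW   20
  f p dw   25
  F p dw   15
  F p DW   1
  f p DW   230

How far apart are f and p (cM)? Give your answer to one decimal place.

6.6 cM

The two rarest classes, F p DW and f P dw, are the double crossovers. Comparing them with the parentals, only the f allele has switched, so f is the middle locus and the order is p – f – dw.
Crossovers in the p–f interval produce the single-crossover classes f P DW and F p dw (16 + 15 = 31) plus the double crossovers (2).
RF(p–f) = (31 + 2) / 500 = 33/500 = 0.0660 → 6.6 cM.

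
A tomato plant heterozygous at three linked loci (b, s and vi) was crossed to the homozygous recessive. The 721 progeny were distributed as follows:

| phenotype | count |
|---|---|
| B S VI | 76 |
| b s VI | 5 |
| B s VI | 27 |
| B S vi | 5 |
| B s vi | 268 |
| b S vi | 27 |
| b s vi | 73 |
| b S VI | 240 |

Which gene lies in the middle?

The two most frequent reciprocal classes, b S VI and B s vi, are the parental types, so the F1 was b S VI / B s vi.
The two rarest classes, b s VI and B S vi, are the double crossovers. Comparing them with the parentals, only the s allele has switched, so s is the middle locus and the order is vi – s – b.

s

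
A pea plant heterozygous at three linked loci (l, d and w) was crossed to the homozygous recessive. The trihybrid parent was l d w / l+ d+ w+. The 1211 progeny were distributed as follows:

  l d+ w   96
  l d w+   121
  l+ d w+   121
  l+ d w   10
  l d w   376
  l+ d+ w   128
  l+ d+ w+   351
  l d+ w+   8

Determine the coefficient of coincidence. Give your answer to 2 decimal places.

The two rarest classes, l+ d w and l d+ w+, are the double crossovers. Comparing them with the parentals, only the l allele has switched, so l is the middle locus and the order is d – l – w.
d–l: (217 + 18)/1211 = 0.1941; l–w: (249 + 18)/1211 = 0.2205.
Expected DCO frequency = 0.1941 × 0.2205 ≈ 0.04280; observed = 18/1211 ≈ 0.01486.
Coefficient of coincidence = 0.01486/0.04280 ≈ 0.35.

0.35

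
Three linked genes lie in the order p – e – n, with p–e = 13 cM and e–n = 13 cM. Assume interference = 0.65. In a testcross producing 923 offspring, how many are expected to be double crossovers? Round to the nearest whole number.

Map distances give recombination frequencies of 0.130 and 0.130 for the two intervals.
With interference 0.65 (so coincidence = 0.35), expected double-crossover frequency = 0.130 × 0.130 × 0.35 = 0.00592.
Expected number = 0.00592 × 923 = 5.46 ≈ 5.

5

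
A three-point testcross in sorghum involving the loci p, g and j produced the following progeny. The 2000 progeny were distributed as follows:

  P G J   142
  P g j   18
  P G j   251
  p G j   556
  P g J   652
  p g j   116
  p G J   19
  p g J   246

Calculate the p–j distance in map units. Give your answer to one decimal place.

The two most frequent reciprocal classes, P g J and p G j, are the parental types, so the F1 was P g J / p G j.
The two rarest classes, P g j and p G J, are the double crossovers. Comparing them with the parentals, only the j allele has switched, so j is the middle locus and the order is g – j – p.
Crossovers in the j–p interval produce the single-crossover classes p g J and P G j (246 + 251 = 497) plus the double crossovers (37).
RF(j–p) = (497 + 37) / 2000 = 534/2000 = 0.2670 → 26.7 map units.

26.7 map units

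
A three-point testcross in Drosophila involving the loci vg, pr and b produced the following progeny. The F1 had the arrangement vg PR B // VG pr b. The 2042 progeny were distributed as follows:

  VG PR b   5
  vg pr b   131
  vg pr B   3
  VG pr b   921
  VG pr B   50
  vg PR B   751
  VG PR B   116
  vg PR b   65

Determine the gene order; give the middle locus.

pr

The two rarest classes, vg pr B and VG PR b, are the double crossovers. Comparing them with the parentals, only the pr allele has switched, so pr is the middle locus and the order is b – pr – vg.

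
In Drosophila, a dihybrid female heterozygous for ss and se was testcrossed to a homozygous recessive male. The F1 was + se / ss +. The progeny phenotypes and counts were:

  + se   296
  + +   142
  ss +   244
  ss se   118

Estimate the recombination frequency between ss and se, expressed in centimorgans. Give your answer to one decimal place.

32.5 centimorgans

The recombinant classes are + + and ss se: 142 + 118 = 260.
Recombination frequency = 260/800 = 0.3250 ≈ 32.5%, i.e. 32.5 centimorgans.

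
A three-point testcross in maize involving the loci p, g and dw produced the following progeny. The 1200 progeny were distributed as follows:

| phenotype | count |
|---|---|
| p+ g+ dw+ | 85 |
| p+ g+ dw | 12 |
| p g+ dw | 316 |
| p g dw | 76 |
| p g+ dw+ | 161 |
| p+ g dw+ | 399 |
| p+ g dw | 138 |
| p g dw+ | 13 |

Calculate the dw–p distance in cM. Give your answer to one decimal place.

The two most frequent reciprocal classes, p g+ dw and p+ g dw+, are the parental types, so the F1 was p g+ dw / p+ g dw+.
The two rarest classes, p+ g+ dw and p g dw+, are the double crossovers. Comparing them with the parentals, only the p allele has switched, so p is the middle locus and the order is g – p – dw.
Crossovers in the p–dw interval produce the single-crossover classes p g+ dw+ and p+ g dw (161 + 138 = 299) plus the double crossovers (25).
RF(p–dw) = (299 + 25) / 1200 = 324/1200 = 0.2700 → 27.0 cM.

27.0 cM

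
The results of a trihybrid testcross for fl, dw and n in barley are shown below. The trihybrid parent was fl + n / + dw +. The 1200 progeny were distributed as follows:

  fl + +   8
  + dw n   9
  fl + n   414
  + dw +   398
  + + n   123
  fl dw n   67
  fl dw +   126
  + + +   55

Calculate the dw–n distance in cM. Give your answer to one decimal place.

The two rarest classes, fl + + and + dw n, are the double crossovers. Comparing them with the parentals, only the n allele has switched, so n is the middle locus and the order is dw – n – fl.
Crossovers in the dw–n interval produce the single-crossover classes fl dw n and + + + (67 + 55 = 122) plus the double crossovers (17).
RF(dw–n) = (122 + 17) / 1200 = 139/1200 = 0.1158 → 11.6 cM.

11.6 cM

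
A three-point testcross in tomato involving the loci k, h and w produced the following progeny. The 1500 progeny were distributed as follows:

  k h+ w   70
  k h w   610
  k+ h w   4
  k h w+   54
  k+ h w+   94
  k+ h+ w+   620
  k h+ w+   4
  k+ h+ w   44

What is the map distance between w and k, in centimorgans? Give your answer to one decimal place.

7.1 centimorgans

The two most frequent reciprocal classes, k h w and k+ h+ w+, are the parental types, so the F1 was k h w / k+ h+ w+.
The two rarest classes, k+ h w and k h+ w+, are the double crossovers. Comparing them with the parentals, only the k allele has switched, so k is the middle locus and the order is h – k – w.
Crossovers in the k–w interval produce the single-crossover classes k h w+ and k+ h+ w (54 + 44 = 98) plus the double crossovers (8).
RF(k–w) = (98 + 8) / 1500 = 106/1500 = 0.0707 → 7.1 centimorgans.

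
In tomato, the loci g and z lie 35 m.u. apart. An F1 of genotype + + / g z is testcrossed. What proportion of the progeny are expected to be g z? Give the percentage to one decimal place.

A map distance of 35 m.u. corresponds to a recombination frequency of 0.350.
The F1 is + + / g z, so g z is a parental gamete class with expected frequency (1 − r)/2 = 0.650/2 = 0.3250.
That is 0.3250 = 32.5% of the progeny.

32.5%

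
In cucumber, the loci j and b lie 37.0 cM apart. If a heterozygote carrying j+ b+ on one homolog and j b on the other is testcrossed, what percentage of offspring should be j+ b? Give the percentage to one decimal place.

A map distance of 37.0 cM corresponds to a recombination frequency of 0.370.
The F1 is j+ b+ / j b, so j+ b is a recombinant gamete class with expected frequency r/2 = 0.370/2 = 0.1850.
That is 0.1850 = 18.5% of the progeny.

18.5%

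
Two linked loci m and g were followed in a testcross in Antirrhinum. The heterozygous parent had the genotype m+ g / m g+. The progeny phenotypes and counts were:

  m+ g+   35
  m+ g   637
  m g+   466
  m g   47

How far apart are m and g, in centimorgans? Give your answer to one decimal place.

6.9 centimorgans

The recombinant classes are m+ g+ and m g: 35 + 47 = 82.
Recombination frequency = 82/1185 = 0.0692 ≈ 6.9%, i.e. 6.9 centimorgans.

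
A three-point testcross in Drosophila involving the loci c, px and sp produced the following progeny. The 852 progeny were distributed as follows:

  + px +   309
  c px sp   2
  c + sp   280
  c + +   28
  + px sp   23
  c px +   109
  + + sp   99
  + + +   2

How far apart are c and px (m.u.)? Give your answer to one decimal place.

24.9 m.u.

The two most frequent reciprocal classes, c + sp and + px +, are the parental types, so the F1 was c + sp / + px +.
The two rarest classes, c px sp and + + +, are the double crossovers. Comparing them with the parentals, only the px allele has switched, so px is the middle locus and the order is c – px – sp.
Crossovers in the c–px interval produce the single-crossover classes + + sp and c px + (99 + 109 = 208) plus the double crossovers (4).
RF(c–px) = (208 + 4) / 852 = 212/852 = 0.2488 → 24.9 m.u.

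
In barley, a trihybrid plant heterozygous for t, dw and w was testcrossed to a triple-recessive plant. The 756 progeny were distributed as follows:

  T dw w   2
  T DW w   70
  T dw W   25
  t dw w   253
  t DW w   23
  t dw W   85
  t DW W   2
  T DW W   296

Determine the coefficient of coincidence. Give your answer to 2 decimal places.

The two most frequent reciprocal classes, T DW W and t dw w, are the parental types, so the F1 was T DW W / t dw w.
The two rarest classes, t DW W and T dw w, are the double crossovers. Comparing them with the parentals, only the t allele has switched, so t is the middle locus and the order is dw – t – w.
dw–t: (48 + 4)/756 = 0.0688; t–w: (155 + 4)/756 = 0.2103.
Expected DCO frequency = 0.0688 × 0.2103 ≈ 0.01447; observed = 4/756 ≈ 0.00529.
Coefficient of coincidence = 0.00529/0.01447 ≈ 0.37.

0.37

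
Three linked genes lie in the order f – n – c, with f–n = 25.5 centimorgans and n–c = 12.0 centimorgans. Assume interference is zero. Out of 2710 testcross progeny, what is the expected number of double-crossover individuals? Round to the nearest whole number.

83

Map distances give recombination frequencies of 0.255 and 0.120 for the two intervals.
With no interference, expected double-crossover frequency = 0.255 × 0.120 = 0.03060.
Expected number = 0.03060 × 2710 = 82.93 ≈ 83.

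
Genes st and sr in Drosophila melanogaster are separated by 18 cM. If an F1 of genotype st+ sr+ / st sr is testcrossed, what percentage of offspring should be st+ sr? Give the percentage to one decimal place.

A map distance of 18 cM corresponds to a recombination frequency of 0.180.
The F1 is st+ sr+ / st sr, so st+ sr is a recombinant gamete class with expected frequency r/2 = 0.180/2 = 0.0900.
That is 0.0900 = 9.0% of the progeny.

9.0%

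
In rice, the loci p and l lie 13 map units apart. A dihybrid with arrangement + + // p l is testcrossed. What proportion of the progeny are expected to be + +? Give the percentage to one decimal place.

A map distance of 13 map units corresponds to a recombination frequency of 0.130.
The F1 is + + / p l, so + + is a parental gamete class with expected frequency (1 − r)/2 = 0.870/2 = 0.4350.
That is 0.4350 = 43.5% of the progeny.

43.5%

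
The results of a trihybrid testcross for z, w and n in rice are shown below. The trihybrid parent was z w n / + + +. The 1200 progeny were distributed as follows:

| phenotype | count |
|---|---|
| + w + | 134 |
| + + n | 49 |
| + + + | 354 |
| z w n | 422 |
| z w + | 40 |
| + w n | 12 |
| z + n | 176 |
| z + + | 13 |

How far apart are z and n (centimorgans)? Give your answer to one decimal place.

The two rarest classes, + w n and z + +, are the double crossovers. Comparing them with the parentals, only the z allele has switched, so z is the middle locus and the order is n – z – w.
Crossovers in the n–z interval produce the single-crossover classes z w + and + + n (40 + 49 = 89) plus the double crossovers (25).
RF(n–z) = (89 + 25) / 1200 = 114/1200 = 0.0950 → 9.5 centimorgans.

9.5 centimorgans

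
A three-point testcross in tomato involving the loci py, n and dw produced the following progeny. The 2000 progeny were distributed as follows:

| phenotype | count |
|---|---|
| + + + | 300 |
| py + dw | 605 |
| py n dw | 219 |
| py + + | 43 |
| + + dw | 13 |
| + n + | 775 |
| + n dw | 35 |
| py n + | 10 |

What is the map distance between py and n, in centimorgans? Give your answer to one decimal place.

27.1 centimorgans

The two most frequent reciprocal classes, + n + and py + dw, are the parental types, so the F1 was + n + / py + dw.
The two rarest classes, py n + and + + dw, are the double crossovers. Comparing them with the parentals, only the py allele has switched, so py is the middle locus and the order is n – py – dw.
Crossovers in the n–py interval produce the single-crossover classes + + + and py n dw (300 + 219 = 519) plus the double crossovers (23).
RF(n–py) = (519 + 23) / 2000 = 542/2000 = 0.2710 → 27.1 centimorgans.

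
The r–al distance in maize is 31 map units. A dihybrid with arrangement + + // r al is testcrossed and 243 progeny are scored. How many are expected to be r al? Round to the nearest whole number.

A map distance of 31 map units corresponds to a recombination frequency of 0.310.
The F1 is + + / r al, so r al is a parental gamete class with expected frequency (1 − r)/2 = 0.690/2 = 0.3450.
Expected number = 0.3450 × 243 = 83.83 ≈ 84.

84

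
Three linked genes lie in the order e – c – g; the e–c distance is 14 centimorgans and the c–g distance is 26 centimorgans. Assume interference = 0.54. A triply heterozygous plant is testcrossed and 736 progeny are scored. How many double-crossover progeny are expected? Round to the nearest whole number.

12

Map distances give recombination frequencies of 0.140 and 0.260 for the two intervals.
With interference 0.54 (so coincidence = 0.46), expected double-crossover frequency = 0.140 × 0.260 × 0.46 = 0.01674.
Expected number = 0.01674 × 736 = 12.32 ≈ 12.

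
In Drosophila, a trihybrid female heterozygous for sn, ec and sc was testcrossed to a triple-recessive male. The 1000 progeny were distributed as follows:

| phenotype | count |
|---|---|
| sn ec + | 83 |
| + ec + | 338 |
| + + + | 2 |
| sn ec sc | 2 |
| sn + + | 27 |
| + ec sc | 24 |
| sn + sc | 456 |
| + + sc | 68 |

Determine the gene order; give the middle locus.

ec

The two most frequent reciprocal classes, sn + sc and + ec +, are the parental types, so the F1 was sn + sc / + ec +.
The two rarest classes, sn ec sc and + + +, are the double crossovers. Comparing them with the parentals, only the ec allele has switched, so ec is the middle locus and the order is sn – ec – sc.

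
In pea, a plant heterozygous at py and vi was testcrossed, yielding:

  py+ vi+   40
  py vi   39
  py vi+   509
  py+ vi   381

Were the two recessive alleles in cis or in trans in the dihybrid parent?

The two most frequent classes are py+ vi (381) and py vi+ (509); these are the parental (non-recombinant) types.
So the F1 carried py+ vi on one chromosome and py vi+ on the other — the recessive alleles are on opposite chromosomes (trans / repulsion).

trans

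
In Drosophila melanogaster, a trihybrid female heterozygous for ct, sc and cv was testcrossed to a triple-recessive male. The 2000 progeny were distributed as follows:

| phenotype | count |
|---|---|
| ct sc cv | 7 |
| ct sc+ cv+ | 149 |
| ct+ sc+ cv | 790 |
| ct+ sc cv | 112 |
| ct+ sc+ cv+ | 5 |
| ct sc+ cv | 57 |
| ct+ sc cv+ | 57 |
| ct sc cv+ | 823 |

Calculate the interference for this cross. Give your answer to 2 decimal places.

0.30

The two most frequent reciprocal classes, ct+ sc+ cv and ct sc cv+, are the parental types, so the F1 was ct+ sc+ cv / ct sc cv+.
The two rarest classes, ct+ sc+ cv+ and ct sc cv, are the double crossovers. Comparing them with the parentals, only the cv allele has switched, so cv is the middle locus and the order is sc – cv – ct.
sc–cv: (261 + 12)/2000 = 0.1365; cv–ct: (114 + 12)/2000 = 0.0630.
Expected DCO frequency = 0.1365 × 0.0630 ≈ 0.00860; observed = 12/2000 ≈ 0.00600.
Coefficient of coincidence = 0.00600/0.00860 ≈ 0.70; interference = 1 − 0.70 = 0.30.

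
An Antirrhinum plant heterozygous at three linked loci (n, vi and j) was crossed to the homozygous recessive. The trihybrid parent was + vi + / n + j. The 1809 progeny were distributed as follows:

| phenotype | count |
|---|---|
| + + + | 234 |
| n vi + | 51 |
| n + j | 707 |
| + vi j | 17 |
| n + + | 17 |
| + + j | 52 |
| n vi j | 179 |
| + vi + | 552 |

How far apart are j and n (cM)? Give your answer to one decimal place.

The two rarest classes, + vi j and n + +, are the double crossovers. Comparing them with the parentals, only the j allele has switched, so j is the middle locus and the order is vi – j – n.
Crossovers in the j–n interval produce the single-crossover classes n vi + and + + j (51 + 52 = 103) plus the double crossovers (34).
RF(j–n) = (103 + 34) / 1809 = 137/1809 = 0.0757 → 7.6 cM.

7.6 cM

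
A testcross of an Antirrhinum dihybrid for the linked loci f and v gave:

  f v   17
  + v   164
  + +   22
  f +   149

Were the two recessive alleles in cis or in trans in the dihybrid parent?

The two most frequent classes are + v (164) and f + (149); these are the parental (non-recombinant) types.
So the F1 carried + v on one chromosome and f + on the other — the recessive alleles are on opposite chromosomes (trans / repulsion).

trans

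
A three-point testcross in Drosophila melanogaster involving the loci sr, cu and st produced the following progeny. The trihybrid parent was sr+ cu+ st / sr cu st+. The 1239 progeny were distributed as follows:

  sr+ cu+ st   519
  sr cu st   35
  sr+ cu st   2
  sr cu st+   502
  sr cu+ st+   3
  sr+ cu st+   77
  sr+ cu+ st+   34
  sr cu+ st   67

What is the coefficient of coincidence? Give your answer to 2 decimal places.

The two rarest classes, sr+ cu st and sr cu+ st+, are the double crossovers. Comparing them with the parentals, only the cu allele has switched, so cu is the middle locus and the order is sr – cu – st.
sr–cu: (144 + 5)/1239 = 0.1203; cu–st: (69 + 5)/1239 = 0.0597.
Expected DCO frequency = 0.1203 × 0.0597 ≈ 0.00718; observed = 5/1239 ≈ 0.00404.
Coefficient of coincidence = 0.00404/0.00718 ≈ 0.56.

0.56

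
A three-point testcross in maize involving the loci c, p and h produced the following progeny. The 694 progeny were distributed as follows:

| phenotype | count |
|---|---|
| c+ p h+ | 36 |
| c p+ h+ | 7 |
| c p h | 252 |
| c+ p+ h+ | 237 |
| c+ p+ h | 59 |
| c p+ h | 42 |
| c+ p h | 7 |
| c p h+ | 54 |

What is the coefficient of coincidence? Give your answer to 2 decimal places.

0.83

The two most frequent reciprocal classes, c+ p+ h+ and c p h, are the parental types, so the F1 was c+ p+ h+ / c p h.
The two rarest classes, c p+ h+ and c+ p h, are the double crossovers. Comparing them with the parentals, only the c allele has switched, so c is the middle locus and the order is p – c – h.
p–c: (78 + 14)/694 = 0.1326; c–h: (113 + 14)/694 = 0.1830.
Expected DCO frequency = 0.1326 × 0.1830 ≈ 0.02427; observed = 14/694 ≈ 0.02017.
Coefficient of coincidence = 0.02017/0.02427 ≈ 0.83.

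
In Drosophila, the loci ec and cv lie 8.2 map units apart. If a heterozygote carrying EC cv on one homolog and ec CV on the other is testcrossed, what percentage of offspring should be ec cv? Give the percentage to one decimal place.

A map distance of 8.2 map units corresponds to a recombination frequency of 0.082.
The F1 is EC cv / ec CV, so ec cv is a recombinant gamete class with expected frequency r/2 = 0.082/2 = 0.0410.
That is 0.0410 = 4.1% of the progeny.

4.1%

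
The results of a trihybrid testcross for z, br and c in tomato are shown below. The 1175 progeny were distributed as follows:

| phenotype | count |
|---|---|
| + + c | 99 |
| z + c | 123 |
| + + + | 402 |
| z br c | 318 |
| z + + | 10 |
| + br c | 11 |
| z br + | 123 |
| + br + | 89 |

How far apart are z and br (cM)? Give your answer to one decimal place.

The two most frequent reciprocal classes, z br c and + + +, are the parental types, so the F1 was z br c / + + +.
The two rarest classes, + br c and z + +, are the double crossovers. Comparing them with the parentals, only the z allele has switched, so z is the middle locus and the order is c – z – br.
Crossovers in the z–br interval produce the single-crossover classes z + c and + br + (123 + 89 = 212) plus the double crossovers (21).
RF(z–br) = (212 + 21) / 1175 = 233/1175 = 0.1983 → 19.8 cM.

19.8 cM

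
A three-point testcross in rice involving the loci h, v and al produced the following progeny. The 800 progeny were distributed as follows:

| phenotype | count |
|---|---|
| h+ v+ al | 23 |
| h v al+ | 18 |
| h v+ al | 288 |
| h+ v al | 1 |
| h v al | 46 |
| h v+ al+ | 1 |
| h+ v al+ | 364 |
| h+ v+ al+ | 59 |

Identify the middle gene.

The two most frequent reciprocal classes, h v+ al and h+ v al+, are the parental types, so the F1 was h v+ al / h+ v al+.
The two rarest classes, h v+ al+ and h+ v al, are the double crossovers. Comparing them with the parentals, only the al allele has switched, so al is the middle locus and the order is h – al – v.

al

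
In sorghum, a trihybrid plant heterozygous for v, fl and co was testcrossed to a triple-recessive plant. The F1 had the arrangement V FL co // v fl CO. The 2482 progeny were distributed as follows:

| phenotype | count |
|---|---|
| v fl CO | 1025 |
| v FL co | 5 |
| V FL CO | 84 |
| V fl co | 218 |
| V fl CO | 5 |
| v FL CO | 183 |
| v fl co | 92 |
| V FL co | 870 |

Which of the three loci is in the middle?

v

The two rarest classes, v FL co and V fl CO, are the double crossovers. Comparing them with the parentals, only the v allele has switched, so v is the middle locus and the order is co – v – fl.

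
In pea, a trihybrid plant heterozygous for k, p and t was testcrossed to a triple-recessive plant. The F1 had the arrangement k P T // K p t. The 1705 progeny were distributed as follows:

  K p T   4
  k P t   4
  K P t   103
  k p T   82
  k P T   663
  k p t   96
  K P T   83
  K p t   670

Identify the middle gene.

t

The two rarest classes, k P t and K p T, are the double crossovers. Comparing them with the parentals, only the t allele has switched, so t is the middle locus and the order is p – t – k.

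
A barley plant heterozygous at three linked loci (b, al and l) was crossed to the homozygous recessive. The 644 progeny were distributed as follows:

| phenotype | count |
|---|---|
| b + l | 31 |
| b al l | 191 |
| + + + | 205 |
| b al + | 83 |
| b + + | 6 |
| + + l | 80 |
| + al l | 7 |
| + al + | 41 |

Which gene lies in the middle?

The two most frequent reciprocal classes, + + + and b al l, are the parental types, so the F1 was + + + / b al l.
The two rarest classes, b + + and + al l, are the double crossovers. Comparing them with the parentals, only the b allele has switched, so b is the middle locus and the order is al – b – l.

b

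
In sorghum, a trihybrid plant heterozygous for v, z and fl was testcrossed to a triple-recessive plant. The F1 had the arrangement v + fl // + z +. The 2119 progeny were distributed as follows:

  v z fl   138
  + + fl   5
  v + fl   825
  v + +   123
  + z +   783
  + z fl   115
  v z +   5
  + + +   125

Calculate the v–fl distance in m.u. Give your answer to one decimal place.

11.7 m.u.

The two rarest classes, + + fl and v z +, are the double crossovers. Comparing them with the parentals, only the v allele has switched, so v is the middle locus and the order is z – v – fl.
Crossovers in the v–fl interval produce the single-crossover classes v + + and + z fl (123 + 115 = 238) plus the double crossovers (10).
RF(v–fl) = (238 + 10) / 2119 = 248/2119 = 0.1170 → 11.7 m.u.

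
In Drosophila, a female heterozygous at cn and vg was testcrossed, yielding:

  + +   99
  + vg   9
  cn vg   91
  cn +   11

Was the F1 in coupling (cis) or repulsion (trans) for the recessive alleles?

The two most frequent classes are + + (99) and cn vg (91); these are the parental (non-recombinant) types.
So the F1 carried + + on one chromosome and cn vg on the other — the recessive alleles are on the same chromosome (cis / coupling).

cis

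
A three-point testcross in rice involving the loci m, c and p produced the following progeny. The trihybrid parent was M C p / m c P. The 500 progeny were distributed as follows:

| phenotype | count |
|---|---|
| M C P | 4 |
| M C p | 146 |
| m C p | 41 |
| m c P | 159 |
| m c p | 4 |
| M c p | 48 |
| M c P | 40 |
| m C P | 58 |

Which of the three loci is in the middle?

p

The two rarest classes, M C P and m c p, are the double crossovers. Comparing them with the parentals, only the p allele has switched, so p is the middle locus and the order is m – p – c.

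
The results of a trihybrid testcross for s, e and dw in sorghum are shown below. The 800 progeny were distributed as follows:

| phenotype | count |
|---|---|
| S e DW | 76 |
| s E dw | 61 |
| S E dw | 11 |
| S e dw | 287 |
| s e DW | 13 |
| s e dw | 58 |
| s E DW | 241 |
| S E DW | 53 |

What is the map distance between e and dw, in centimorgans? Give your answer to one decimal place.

20.1 centimorgans

The two most frequent reciprocal classes, S e dw and s E DW, are the parental types, so the F1 was S e dw / s E DW.
The two rarest classes, S E dw and s e DW, are the double crossovers. Comparing them with the parentals, only the e allele has switched, so e is the middle locus and the order is dw – e – s.
Crossovers in the dw–e interval produce the single-crossover classes S e DW and s E dw (76 + 61 = 137) plus the double crossovers (24).
RF(dw–e) = (137 + 24) / 800 = 161/800 = 0.2013 → 20.1 centimorgans.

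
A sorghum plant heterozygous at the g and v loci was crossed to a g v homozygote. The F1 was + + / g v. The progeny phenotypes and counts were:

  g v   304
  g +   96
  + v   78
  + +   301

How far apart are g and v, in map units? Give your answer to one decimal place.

The recombinant classes are + v and g +: 78 + 96 = 174.
Recombination frequency = 174/779 = 0.2234 ≈ 22.3%, i.e. 22.3 map units.

22.3 map units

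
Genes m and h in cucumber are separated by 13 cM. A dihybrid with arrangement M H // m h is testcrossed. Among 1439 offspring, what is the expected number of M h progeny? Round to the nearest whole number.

A map distance of 13 cM corresponds to a recombination frequency of 0.130.
The F1 is M H / m h, so M h is a recombinant gamete class with expected frequency r/2 = 0.130/2 = 0.0650.
Expected number = 0.0650 × 1439 = 93.53 ≈ 94.

94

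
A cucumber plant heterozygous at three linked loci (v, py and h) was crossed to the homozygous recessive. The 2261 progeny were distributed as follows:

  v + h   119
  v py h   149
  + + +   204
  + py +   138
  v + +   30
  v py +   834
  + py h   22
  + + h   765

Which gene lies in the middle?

The two most frequent reciprocal classes, v py + and + + h, are the parental types, so the F1 was v py + / + + h.
The two rarest classes, v + + and + py h, are the double crossovers. Comparing them with the parentals, only the py allele has switched, so py is the middle locus and the order is v – py – h.

py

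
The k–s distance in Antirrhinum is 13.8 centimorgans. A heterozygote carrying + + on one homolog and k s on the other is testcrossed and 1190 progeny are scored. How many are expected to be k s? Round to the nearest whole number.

513

A map distance of 13.8 centimorgans corresponds to a recombination frequency of 0.138.
The F1 is + + / k s, so k s is a parental gamete class with expected frequency (1 − r)/2 = 0.862/2 = 0.4310.
Expected number = 0.4310 × 1190 = 512.89 ≈ 513.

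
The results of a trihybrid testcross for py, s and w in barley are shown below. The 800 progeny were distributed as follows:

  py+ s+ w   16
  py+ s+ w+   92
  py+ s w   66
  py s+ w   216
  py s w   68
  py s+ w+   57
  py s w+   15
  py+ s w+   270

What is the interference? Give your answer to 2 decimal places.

0.16

The two most frequent reciprocal classes, py+ s w+ and py s+ w, are the parental types, so the F1 was py+ s w+ / py s+ w.
The two rarest classes, py s w+ and py+ s+ w, are the double crossovers. Comparing them with the parentals, only the py allele has switched, so py is the middle locus and the order is w – py – s.
w–py: (123 + 31)/800 = 0.1925; py–s: (160 + 31)/800 = 0.2387.
Expected DCO frequency = 0.1925 × 0.2387 ≈ 0.04595; observed = 31/800 ≈ 0.03875.
Coefficient of coincidence = 0.03875/0.04595 ≈ 0.84; interference = 1 − 0.84 = 0.16.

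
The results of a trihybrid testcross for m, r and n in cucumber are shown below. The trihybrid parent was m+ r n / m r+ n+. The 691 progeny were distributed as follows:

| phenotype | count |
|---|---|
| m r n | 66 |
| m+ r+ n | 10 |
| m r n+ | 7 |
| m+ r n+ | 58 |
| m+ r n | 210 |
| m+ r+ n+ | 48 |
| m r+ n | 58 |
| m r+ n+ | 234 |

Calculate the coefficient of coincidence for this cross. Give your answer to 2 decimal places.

0.67

The two rarest classes, m+ r+ n and m r n+, are the double crossovers. Comparing them with the parentals, only the r allele has switched, so r is the middle locus and the order is m – r – n.
m–r: (114 + 17)/691 = 0.1896; r–n: (116 + 17)/691 = 0.1925.
Expected DCO frequency = 0.1896 × 0.1925 ≈ 0.03650; observed = 17/691 ≈ 0.02460.
Coefficient of coincidence = 0.02460/0.03650 ≈ 0.67.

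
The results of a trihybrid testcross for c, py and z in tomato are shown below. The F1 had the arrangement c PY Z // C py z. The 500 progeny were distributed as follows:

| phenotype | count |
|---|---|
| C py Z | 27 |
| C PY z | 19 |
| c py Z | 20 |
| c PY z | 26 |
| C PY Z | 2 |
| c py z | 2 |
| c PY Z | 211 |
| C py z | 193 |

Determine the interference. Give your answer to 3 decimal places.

0.184

The two rarest classes, C PY Z and c py z, are the double crossovers. Comparing them with the parentals, only the c allele has switched, so c is the middle locus and the order is z – c – py.
z–c: (53 + 4)/500 = 0.1140; c–py: (39 + 4)/500 = 0.0860.
Expected DCO frequency = 0.1140 × 0.0860 ≈ 0.00980; observed = 4/500 ≈ 0.00800.
Coefficient of coincidence = 0.00800/0.00980 ≈ 0.816; interference = 1 − 0.816 = 0.184.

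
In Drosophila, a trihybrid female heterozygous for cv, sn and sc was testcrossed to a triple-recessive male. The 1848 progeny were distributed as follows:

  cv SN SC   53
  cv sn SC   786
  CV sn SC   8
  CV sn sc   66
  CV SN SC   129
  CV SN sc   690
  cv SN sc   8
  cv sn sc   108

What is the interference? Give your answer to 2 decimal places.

0.13

The two most frequent reciprocal classes, cv sn SC and CV SN sc, are the parental types, so the F1 was cv sn SC / CV SN sc.
The two rarest classes, CV sn SC and cv SN sc, are the double crossovers. Comparing them with the parentals, only the cv allele has switched, so cv is the middle locus and the order is sc – cv – sn.
sc–cv: (237 + 16)/1848 = 0.1369; cv–sn: (119 + 16)/1848 = 0.0731.
Expected DCO frequency = 0.1369 × 0.0731 ≈ 0.01001; observed = 16/1848 ≈ 0.00866.
Coefficient of coincidence = 0.00866/0.01001 ≈ 0.87; interference = 1 − 0.87 = 0.13.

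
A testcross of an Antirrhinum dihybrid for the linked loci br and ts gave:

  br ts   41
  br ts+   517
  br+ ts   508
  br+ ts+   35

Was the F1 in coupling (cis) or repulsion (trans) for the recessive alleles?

trans

The two most frequent classes are br+ ts (508) and br ts+ (517); these are the parental (non-recombinant) types.
So the F1 carried br+ ts on one chromosome and br ts+ on the other — the recessive alleles are on opposite chromosomes (trans / repulsion).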